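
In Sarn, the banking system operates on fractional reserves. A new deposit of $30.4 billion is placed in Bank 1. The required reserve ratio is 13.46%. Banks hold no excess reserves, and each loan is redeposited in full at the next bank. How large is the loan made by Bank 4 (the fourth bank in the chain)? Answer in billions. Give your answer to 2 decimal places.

Each bank lends a fraction (1 − rr) = 0.8654 of the deposit it receives, so Bank 4 receives 30.4·0.8654^3 and lends 30.4·0.8654^4 ≈ 17.0507 billion.

$17.05 billion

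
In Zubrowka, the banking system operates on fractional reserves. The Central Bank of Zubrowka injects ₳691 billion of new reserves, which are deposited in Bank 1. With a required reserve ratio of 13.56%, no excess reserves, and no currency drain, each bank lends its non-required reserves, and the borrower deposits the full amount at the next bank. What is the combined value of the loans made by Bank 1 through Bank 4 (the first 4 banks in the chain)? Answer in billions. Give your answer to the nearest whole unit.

Bank i lends (1 − rr)^i of the original deposit: Bank 1 lends 691·0.8644 = 597.3004, Bank 2 lends 691·0.8644² ≈ 516.3065, and so on.
Summing a geometric series: total = 691·[0.8644·(1 − 0.8644^4) / (1 − 0.8644)] ≈ 1945.6798 billion.

₳1946 billion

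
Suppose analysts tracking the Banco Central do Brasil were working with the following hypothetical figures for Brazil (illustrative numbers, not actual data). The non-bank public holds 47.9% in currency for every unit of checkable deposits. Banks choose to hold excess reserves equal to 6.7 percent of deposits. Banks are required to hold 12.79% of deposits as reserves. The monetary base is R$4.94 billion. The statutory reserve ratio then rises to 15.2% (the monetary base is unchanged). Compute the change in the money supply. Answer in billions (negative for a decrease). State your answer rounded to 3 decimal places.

-0.374 billion

Initially m₁ = (1 + 0.479) / (0.1279 + 0.067 + 0.479) ≈ 2.19469, so M₁ = 2.19469 × 4.94 ≈ 10.8418 billion.
After the change m₂ = (1 + 0.479) / (0.152 + 0.067 + 0.479) ≈ 2.11891, so M₂ = 2.11891 × 4.94 ≈ 10.4674 billion.
ΔM = M₂ − M₁ = 10.4674 − 10.8418 = -0.3744 billion.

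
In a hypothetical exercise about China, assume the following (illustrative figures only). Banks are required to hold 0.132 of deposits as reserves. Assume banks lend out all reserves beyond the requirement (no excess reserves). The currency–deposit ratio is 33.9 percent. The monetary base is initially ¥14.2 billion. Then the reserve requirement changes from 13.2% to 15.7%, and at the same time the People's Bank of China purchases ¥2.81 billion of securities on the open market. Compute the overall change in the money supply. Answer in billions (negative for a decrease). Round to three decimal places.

¥5.551 billion

Before: m₁ = (1 + 0.339) / (0.132 + 0.339) ≈ 2.842887, MB₁ = 14.2, so M₁ = 2.842887 × 14.2 ≈ 40.369 billion.
After: m₂ = (1 + 0.339) / (0.157 + 0.339) ≈ 2.699597, MB₂ = 14.2 + 2.81 = 17.01, so M₂ = 2.699597 × 17.01 ≈ 45.9201 billion.
ΔM = M₂ − M₁ = 45.9201 − 40.369 = 5.5511 billion.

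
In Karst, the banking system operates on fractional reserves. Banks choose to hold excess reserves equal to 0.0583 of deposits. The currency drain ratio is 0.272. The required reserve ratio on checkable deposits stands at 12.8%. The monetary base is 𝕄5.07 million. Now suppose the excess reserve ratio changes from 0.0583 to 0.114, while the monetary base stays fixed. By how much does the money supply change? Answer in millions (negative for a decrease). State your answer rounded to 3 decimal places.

-1.525 million

Initially m₁ = (1 + 0.272) / (0.128 + 0.0583 + 0.272) ≈ 2.77547, so M₁ = 2.77547 × 5.07 ≈ 14.0716 million.
After the change m₂ = (1 + 0.272) / (0.128 + 0.114 + 0.272) ≈ 2.47471, so M₂ = 2.47471 × 5.07 ≈ 12.5468 million.
ΔM = M₂ − M₁ = 12.5468 − 14.0716 = -1.5248 million.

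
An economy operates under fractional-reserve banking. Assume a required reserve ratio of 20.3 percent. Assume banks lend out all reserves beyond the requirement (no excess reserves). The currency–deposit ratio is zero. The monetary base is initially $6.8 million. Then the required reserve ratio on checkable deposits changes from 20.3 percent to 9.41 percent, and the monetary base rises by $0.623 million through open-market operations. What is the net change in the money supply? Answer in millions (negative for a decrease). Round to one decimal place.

Before: m₁ = 1 / (0.203) ≈ 4.9261, MB₁ = 6.8, so M₁ = 4.9261 × 6.8 ≈ 33.4975 million.
After: m₂ = 1 / (0.0941) ≈ 10.6270, MB₂ = 6.8 + 0.623 = 7.423, so M₂ = 10.6270 × 7.423 ≈ 78.8842 million.
ΔM = M₂ − M₁ = 78.8842 − 33.4975 = 45.3867 million.

$45.4 million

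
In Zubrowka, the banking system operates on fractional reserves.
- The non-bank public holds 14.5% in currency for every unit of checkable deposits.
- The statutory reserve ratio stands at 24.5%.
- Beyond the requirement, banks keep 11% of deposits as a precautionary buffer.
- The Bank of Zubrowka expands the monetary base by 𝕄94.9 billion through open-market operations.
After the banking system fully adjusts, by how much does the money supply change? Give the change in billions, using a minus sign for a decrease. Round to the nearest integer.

The money multiplier is m = (1 + c) / (rr + e + c) = (1 + 0.145) / (0.245 + 0.11 + 0.145) = 2.29.
The purchase adds 94.9 billion of base, so ΔM = m × ΔMB = 2.29 × (+94.9) = 217.321 billion.

𝕄217 billion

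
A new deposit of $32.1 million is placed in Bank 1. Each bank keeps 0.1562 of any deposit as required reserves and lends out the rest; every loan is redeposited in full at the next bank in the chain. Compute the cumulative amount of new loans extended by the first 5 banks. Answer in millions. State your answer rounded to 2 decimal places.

$99.23 million

Bank i lends (1 − rr)^i of the original deposit: Bank 1 lends 32.1·0.8438 ≈ 27.0860, Bank 2 lends 32.1·0.8438² ≈ 22.8551, and so on.
Summing a geometric series: total = 32.1·[0.8438·(1 − 0.8438^5) / (1 − 0.8438)] ≈ 99.2302 million.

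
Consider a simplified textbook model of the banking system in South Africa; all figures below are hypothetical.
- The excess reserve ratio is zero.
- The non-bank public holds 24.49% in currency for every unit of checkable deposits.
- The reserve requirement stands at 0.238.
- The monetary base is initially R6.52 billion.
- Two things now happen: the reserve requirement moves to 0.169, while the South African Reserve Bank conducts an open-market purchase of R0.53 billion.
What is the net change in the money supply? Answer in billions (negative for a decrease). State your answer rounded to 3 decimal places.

Before: m₁ = (1 + 0.2449) / (0.238 + 0.2449) ≈ 2.57797, MB₁ = 6.52, so M₁ = 2.57797 × 6.52 ≈ 16.8084 billion.
After: m₂ = (1 + 0.2449) / (0.169 + 0.2449) ≈ 3.00773, MB₂ = 6.52 + 0.53 = 7.05, so M₂ = 3.00773 × 7.05 ≈ 21.2045 billion.
ΔM = M₂ − M₁ = 21.2045 − 16.8084 = 4.3961 billion.

R4.396 billion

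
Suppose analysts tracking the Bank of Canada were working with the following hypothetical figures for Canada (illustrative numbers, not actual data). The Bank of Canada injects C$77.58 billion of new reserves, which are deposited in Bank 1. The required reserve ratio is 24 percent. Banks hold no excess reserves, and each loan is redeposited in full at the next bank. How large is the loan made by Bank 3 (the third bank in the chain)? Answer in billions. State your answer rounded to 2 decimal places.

C$34.06 billion

Each bank lends a fraction (1 − rr) = 0.7600 of the deposit it receives, so Bank 3 receives 77.58·0.7600^2 and lends 77.58·0.7600^3 ≈ 34.0558 billion.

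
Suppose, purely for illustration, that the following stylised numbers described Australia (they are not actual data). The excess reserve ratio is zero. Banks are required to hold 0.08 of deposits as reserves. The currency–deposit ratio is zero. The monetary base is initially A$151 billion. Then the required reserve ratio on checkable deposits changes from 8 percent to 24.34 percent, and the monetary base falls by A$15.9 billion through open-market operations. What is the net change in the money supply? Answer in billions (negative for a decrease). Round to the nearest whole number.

Before: m₁ = 1 / (0.08) = 12.5, MB₁ = 151, so M₁ = 12.5 × 151 = 1887.5 billion.
After: m₂ = 1 / (0.2434) ≈ 4.1085, MB₂ = 151 − 15.9 = 135.1, so M₂ = 4.1085 × 135.1 ≈ 555.0584 billion.
ΔM = M₂ − M₁ = 555.0584 − 1887.5 = -1332.4416 billion.

-1332 billion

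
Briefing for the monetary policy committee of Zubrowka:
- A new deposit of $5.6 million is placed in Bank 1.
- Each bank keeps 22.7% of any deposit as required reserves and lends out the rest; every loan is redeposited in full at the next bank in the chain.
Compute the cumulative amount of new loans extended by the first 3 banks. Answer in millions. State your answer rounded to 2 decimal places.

Bank i lends (1 − rr)^i of the original deposit: Bank 1 lends 5.6·0.7730 = 4.3288, Bank 2 lends 5.6·0.7730² ≈ 3.3462, and so on.
Summing a geometric series: total = 5.6·[0.7730·(1 − 0.7730^3) / (1 − 0.7730)] ≈ 10.2615 million.

$10.26 million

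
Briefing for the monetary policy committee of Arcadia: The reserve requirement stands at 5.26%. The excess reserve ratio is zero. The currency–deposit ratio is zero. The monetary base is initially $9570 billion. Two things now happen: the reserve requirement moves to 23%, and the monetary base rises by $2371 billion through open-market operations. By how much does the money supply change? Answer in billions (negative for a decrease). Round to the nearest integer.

Before: m₁ = 1 / (0.0526) ≈ 19.011407, MB₁ = 9570, so M₁ = 19.011407 × 9570 ≈ 181939.165 billion.
After: m₂ = 1 / (0.23) ≈ 4.347826, MB₂ = 9570 + 2371 = 11941, so M₂ = 4.347826 × 11941 ≈ 51917.3903 billion.
ΔM = M₂ − M₁ = 51917.3903 − 181939.165 = -130021.7747 billion.

-130022 billion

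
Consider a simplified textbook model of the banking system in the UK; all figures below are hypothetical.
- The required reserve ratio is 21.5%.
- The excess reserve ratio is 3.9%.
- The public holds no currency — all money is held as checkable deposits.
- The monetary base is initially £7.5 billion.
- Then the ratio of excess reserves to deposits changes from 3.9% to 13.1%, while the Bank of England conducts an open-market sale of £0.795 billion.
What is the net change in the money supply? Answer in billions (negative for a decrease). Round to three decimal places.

Before: m₁ = 1 / (0.215 + 0.039) ≈ 3.93701, MB₁ = 7.5, so M₁ = 3.93701 × 7.5 ≈ 29.5276 billion.
After: m₂ = 1 / (0.215 + 0.131) ≈ 2.89017, MB₂ = 7.5 − 0.795 = 6.705, so M₂ = 2.89017 × 6.705 ≈ 19.3786 billion.
ΔM = M₂ − M₁ = 19.3786 − 29.5276 = -10.149 billion.

-10.149 billion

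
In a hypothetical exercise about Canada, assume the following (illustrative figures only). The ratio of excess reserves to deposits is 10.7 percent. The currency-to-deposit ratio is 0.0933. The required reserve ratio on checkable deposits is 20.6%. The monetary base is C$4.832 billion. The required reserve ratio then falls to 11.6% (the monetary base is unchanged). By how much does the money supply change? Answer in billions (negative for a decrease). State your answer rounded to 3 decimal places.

C$3.700 billion

Initially m₁ = (1 + 0.0933) / (0.206 + 0.107 + 0.0933) ≈ 2.69087, so M₁ = 2.69087 × 4.832 ≈ 13.0023 billion.
After the change m₂ = (1 + 0.0933) / (0.116 + 0.107 + 0.0933) ≈ 3.45653, so M₂ = 3.45653 × 4.832 ≈ 16.702 billion.
ΔM = M₂ − M₁ = 16.702 − 13.0023 = 3.6997 billion.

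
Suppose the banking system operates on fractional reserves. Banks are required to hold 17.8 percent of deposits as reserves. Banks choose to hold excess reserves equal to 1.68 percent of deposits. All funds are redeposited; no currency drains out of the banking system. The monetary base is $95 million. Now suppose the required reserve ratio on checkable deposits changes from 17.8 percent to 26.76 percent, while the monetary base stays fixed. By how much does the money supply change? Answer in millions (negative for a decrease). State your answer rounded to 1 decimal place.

Initially m₁ = 1 / (0.178 + 0.0168) ≈ 5.1335, so M₁ = 5.1335 × 95 = 487.6825 million.
After the change m₂ = 1 / (0.2676 + 0.0168) ≈ 3.5162, so M₂ = 3.5162 × 95 = 334.039 million.
ΔM = M₂ − M₁ = 334.039 − 487.6825 = -153.6435 million.

-153.6 million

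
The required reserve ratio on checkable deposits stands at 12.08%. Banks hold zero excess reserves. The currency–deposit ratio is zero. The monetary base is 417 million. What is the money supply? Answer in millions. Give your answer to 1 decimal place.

3452.0 million

With no currency drain or excess reserves, the money multiplier is m = 1/rr = 1/0.1208 ≈ 8.27815.
Money supply M = m × MB = 8.27815 × 417 ≈ 3451.9886 million.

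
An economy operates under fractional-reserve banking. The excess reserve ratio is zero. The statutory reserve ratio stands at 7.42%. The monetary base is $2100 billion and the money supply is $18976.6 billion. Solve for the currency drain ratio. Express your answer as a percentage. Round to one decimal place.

4.1%

Using m = M/MB = 18976.6/2100 ≈ 9.036476. From m = (1 + c)/(c + rr + e), rearranging gives 1 + c = m·(c + rr + e), so c·(1 − m) = m·(rr + e) − 1.
Hence c = [m·(rr + e) − 1]/(1 − m) = [9.036476 × (0.0742 + 0) − 1] / (1 − 9.036476) ≈ 0.041000.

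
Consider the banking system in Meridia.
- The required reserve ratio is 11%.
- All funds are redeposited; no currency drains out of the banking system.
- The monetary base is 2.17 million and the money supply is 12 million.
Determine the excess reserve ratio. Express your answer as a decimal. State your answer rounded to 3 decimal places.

0.071

Using m = M/MB = 12/2.17 ≈ 5.529954. Since m = (1 + c)/(c + rr + e), the denominator satisfies c + rr + e = (1 + c)/m = (1 + 0) / 5.529954 ≈ 0.180833.
With c = 0 and rr = 0.11, the excess reserve ratio is 0.180833 − 0 − 0.11 = 0.070833.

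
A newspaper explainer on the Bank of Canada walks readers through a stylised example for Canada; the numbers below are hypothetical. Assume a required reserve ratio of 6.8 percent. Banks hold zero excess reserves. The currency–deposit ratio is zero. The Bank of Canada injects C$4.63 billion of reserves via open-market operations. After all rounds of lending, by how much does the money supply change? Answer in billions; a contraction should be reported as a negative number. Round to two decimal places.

The simple money multiplier is m = 1/rr = 1/0.068 ≈ 14.7059.
An open-market purchase increases the monetary base by 4.63 billion, so ΔM = m × ΔMB = 14.7059 × 4.63 ≈ 68.0883 billion.

C$68.09 billion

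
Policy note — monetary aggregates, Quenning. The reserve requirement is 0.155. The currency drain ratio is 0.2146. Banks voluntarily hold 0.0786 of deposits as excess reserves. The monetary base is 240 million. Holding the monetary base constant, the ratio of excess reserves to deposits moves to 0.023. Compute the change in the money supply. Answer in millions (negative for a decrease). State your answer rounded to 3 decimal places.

Initially m₁ = (1 + 0.2146) / (0.155 + 0.0786 + 0.2146) ≈ 2.7099509, so M₁ = 2.7099509 × 240 ≈ 650.3882 million.
After the change m₂ = (1 + 0.2146) / (0.155 + 0.023 + 0.2146) ≈ 3.0937341, so M₂ = 3.0937341 × 240 ≈ 742.4962 million.
ΔM = M₂ − M₁ = 742.4962 − 650.3882 = 92.108 million.

92.108 million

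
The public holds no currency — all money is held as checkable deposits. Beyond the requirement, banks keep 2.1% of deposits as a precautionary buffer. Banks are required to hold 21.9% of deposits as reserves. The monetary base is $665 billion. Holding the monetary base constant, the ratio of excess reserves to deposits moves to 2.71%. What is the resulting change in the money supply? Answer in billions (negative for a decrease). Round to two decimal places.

-68.68 billion

Initially m₁ = 1 / (0.219 + 0.021) ≈ 4.166667, so M₁ = 4.166667 × 665 ≈ 2770.8336 billion.
After the change m₂ = 1 / (0.219 + 0.0271) ≈ 4.063389, so M₂ = 4.063389 × 665 ≈ 2702.1537 billion.
ΔM = M₂ − M₁ = 2702.1537 − 2770.8336 = -68.6799 billion.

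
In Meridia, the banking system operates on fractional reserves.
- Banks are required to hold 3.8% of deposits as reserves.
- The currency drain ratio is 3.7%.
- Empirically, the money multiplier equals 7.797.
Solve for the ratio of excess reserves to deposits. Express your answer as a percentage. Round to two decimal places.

5.80%

Using m = 7.797. Since m = (1 + c)/(c + rr + e), the denominator satisfies c + rr + e = (1 + c)/m = (1 + 0.037) / 7.797 ≈ 0.133000.
With c = 0.037 and rr = 0.038, the ratio of excess reserves to deposits is 0.133000 − 0.037 − 0.038 = 0.058.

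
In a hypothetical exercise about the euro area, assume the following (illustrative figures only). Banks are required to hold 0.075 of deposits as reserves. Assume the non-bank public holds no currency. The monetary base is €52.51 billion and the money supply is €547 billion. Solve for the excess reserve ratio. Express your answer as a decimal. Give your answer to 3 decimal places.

Using m = M/MB = 547/52.51 ≈ 10.417063. Since m = (1 + c)/(c + rr + e), the denominator satisfies c + rr + e = (1 + c)/m = (1 + 0) / 10.417063 ≈ 0.095996.
With c = 0 and rr = 0.075, the excess reserve ratio is 0.095996 − 0 − 0.075 = 0.020996.

0.021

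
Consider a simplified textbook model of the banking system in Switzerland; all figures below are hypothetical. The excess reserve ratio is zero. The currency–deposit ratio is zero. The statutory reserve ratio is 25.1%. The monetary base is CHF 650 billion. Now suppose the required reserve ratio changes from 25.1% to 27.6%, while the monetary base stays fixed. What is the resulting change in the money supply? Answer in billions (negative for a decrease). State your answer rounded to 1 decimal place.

-234.6 billion

Initially m₁ = 1 / (0.251) ≈ 3.98406, so M₁ = 3.98406 × 650 = 2589.639 billion.
After the change m₂ = 1 / (0.276) ≈ 3.62319, so M₂ = 3.62319 × 650 = 2355.0735 billion.
ΔM = M₂ − M₁ = 2355.0735 − 2589.639 = -234.5655 billion.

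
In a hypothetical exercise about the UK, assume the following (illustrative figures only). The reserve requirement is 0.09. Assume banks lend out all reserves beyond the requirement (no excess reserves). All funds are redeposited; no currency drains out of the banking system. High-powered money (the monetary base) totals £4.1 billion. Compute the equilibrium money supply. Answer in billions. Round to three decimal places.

With no currency drain or excess reserves, the money multiplier is m = 1/rr = 1/0.09 ≈ 11.11111.
Money supply M = m × MB = 11.11111 × 4.1 ≈ 45.5556 billion.

£45.556 billion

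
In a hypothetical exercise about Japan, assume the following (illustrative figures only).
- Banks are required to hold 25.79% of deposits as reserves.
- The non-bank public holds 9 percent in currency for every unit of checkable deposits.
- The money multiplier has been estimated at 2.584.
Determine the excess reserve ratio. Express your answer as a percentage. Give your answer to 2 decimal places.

Using m = 2.584. Since m = (1 + c)/(c + rr + e), the denominator satisfies c + rr + e = (1 + c)/m = (1 + 0.09) / 2.584 ≈ 0.421827.
With c = 0.09 and rr = 0.2579, the excess reserve ratio is 0.421827 − 0.09 − 0.2579 = 0.073927.

7.39%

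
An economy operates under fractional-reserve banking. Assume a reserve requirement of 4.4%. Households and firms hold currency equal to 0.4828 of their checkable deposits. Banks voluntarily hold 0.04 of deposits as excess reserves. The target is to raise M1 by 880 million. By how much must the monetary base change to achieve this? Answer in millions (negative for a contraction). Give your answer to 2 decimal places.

336.38 million

The money multiplier is m = (1 + c) / (rr + e + c) = (1 + 0.4828) / (0.044 + 0.04 + 0.4828) ≈ 2.616090.
ΔMB = ΔM / m = (+880) / 2.616090 ≈ 336.3799 million.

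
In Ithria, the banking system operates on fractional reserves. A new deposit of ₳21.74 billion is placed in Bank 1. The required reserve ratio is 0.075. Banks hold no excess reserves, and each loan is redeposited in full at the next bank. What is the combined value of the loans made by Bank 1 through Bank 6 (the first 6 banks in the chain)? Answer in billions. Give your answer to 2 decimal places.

₳100.17 billion

Bank i lends (1 − rr)^i of the original deposit: Bank 1 lends 21.74·0.9250 = 20.1095, Bank 2 lends 21.74·0.9250² ≈ 18.6013, and so on.
Summing a geometric series: total = 21.74·[0.9250·(1 − 0.9250^6) / (1 − 0.9250)] ≈ 100.1726 billion.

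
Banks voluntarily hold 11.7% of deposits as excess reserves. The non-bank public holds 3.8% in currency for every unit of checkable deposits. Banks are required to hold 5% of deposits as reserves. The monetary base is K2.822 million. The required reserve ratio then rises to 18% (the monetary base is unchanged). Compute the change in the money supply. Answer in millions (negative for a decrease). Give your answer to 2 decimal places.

Initially m₁ = (1 + 0.038) / (0.05 + 0.117 + 0.038) ≈ 5.0634, so M₁ = 5.0634 × 2.822 ≈ 14.2889 million.
After the change m₂ = (1 + 0.038) / (0.18 + 0.117 + 0.038) ≈ 3.0985, so M₂ = 3.0985 × 2.822 ≈ 8.744 million.
ΔM = M₂ − M₁ = 8.744 − 14.2889 = -5.5449 million.

-5.54 million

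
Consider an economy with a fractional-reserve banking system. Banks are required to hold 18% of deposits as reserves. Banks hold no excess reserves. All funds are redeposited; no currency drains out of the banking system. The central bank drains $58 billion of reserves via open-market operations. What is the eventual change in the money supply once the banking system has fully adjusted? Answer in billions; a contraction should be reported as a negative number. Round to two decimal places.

-322.22 billion

The simple money multiplier is m = 1/rr = 1/0.18 ≈ 5.55556.
An open-market sale reduces the monetary base by 58 billion, so ΔM = m × ΔMB = 5.55556 × (−58) ≈ -322.2225 billion.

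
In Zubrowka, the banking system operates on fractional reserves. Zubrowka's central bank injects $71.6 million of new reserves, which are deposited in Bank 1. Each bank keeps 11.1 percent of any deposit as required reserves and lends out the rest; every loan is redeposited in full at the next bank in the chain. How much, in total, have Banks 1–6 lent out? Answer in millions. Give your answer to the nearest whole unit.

Bank i lends (1 − rr)^i of the original deposit: Bank 1 lends 71.6·0.8890 = 63.6524, Bank 2 lends 71.6·0.8890² ≈ 56.5870, and so on.
Summing a geometric series: total = 71.6·[0.8890·(1 − 0.8890^6) / (1 − 0.8890)] ≈ 290.3695 million.

$290 million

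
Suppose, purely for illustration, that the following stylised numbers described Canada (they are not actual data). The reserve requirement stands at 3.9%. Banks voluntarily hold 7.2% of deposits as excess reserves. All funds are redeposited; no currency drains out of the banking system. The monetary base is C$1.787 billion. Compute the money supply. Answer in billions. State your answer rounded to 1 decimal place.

The money multiplier is m = 1 / (rr + e) = 1 / (0.039 + 0.072) ≈ 9.0090.
So M = m × MB = 9.0090 × 1.787 ≈ 16.0991 billion.

C$16.1 billion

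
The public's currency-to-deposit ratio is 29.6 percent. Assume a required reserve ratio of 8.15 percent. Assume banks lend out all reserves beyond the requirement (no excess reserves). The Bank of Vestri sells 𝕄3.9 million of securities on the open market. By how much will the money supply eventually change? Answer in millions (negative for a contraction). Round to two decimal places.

-13.39 million

The money multiplier is m = (1 + c) / (rr + c) = (1 + 0.296) / (0.0815 + 0.296) ≈ 3.4331.
The sale removes 3.9 million of base, so ΔM = m × ΔMB = 3.4331 × (−3.9) ≈ -13.3891 million.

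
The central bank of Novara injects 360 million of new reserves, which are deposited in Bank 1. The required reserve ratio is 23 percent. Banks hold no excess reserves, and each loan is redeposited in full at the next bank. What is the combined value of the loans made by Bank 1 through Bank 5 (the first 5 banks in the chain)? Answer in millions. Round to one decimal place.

Bank i lends (1 − rr)^i of the original deposit: Bank 1 lends 360·0.7700 = 277.2000, Bank 2 lends 360·0.7700² = 213.4440, and so on.
Summing a geometric series: total = 360·[0.7700·(1 − 0.7700^5) / (1 − 0.7700)] ≈ 878.9911 million.

879.0 million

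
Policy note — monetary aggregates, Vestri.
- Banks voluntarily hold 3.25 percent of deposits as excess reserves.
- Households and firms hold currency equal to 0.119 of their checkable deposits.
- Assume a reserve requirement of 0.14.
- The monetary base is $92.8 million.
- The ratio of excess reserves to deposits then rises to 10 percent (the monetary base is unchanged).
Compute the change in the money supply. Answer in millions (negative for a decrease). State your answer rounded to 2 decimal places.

Initially m₁ = (1 + 0.119) / (0.14 + 0.0325 + 0.119) ≈ 3.83877, so M₁ = 3.83877 × 92.8 ≈ 356.2379 million.
After the change m₂ = (1 + 0.119) / (0.14 + 0.1 + 0.119) ≈ 3.11699, so M₂ = 3.11699 × 92.8 ≈ 289.2567 million.
ΔM = M₂ − M₁ = 289.2567 − 356.2379 = -66.9812 million.

-66.98 million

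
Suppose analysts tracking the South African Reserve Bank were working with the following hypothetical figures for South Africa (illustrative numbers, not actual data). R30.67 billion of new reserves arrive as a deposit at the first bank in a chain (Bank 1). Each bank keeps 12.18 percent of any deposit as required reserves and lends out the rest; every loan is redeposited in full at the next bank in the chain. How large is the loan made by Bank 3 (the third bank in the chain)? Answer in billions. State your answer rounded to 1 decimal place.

Each bank lends a fraction (1 − rr) = 0.8782 of the deposit it receives, so Bank 3 receives 30.67·0.8782^2 and lends 30.67·0.8782^3 ≈ 20.7728 billion.

R20.8 billion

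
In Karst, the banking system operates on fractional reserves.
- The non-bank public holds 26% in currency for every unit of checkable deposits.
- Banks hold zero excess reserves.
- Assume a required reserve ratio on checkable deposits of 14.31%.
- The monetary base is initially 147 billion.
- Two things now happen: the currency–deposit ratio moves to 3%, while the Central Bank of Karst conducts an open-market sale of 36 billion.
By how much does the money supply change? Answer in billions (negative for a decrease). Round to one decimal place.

201.0 billion

Before: m₁ = (1 + 0.26) / (0.1431 + 0.26) ≈ 3.12578, MB₁ = 147, so M₁ = 3.12578 × 147 ≈ 459.4897 billion.
After: m₂ = (1 + 0.03) / (0.1431 + 0.03) ≈ 5.95032, MB₂ = 147 − 36 = 111, so M₂ = 5.95032 × 111 ≈ 660.4855 billion.
ΔM = M₂ − M₁ = 660.4855 − 459.4897 = 200.9958 billion.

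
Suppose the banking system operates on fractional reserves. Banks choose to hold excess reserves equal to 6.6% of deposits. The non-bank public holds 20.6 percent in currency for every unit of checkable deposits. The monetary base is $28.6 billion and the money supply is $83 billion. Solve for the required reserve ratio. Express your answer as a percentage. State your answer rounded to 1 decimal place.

Using m = M/MB = 83/28.6 ≈ 2.902098. Since m = (1 + c)/(c + rr + e), the denominator satisfies c + rr + e = (1 + c)/m = (1 + 0.206) / 2.902098 ≈ 0.415561.
With c = 0.206 and e = 0.066, the required reserve ratio is 0.415561 − 0.206 − 0.066 = 0.143561.

14.4%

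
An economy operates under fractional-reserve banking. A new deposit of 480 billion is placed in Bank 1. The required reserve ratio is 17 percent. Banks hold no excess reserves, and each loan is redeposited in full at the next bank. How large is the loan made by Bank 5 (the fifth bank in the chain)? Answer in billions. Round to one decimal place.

189.1 billion

Each bank lends a fraction (1 − rr) = 0.8300 of the deposit it receives, so Bank 5 receives 480·0.8300^4 and lends 480·0.8300^5 ≈ 189.0740 billion.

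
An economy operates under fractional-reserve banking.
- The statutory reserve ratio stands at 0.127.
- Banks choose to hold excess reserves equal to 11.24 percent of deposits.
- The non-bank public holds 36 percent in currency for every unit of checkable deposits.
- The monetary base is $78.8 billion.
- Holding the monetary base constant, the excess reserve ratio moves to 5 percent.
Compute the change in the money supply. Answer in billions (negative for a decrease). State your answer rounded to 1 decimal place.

Initially m₁ = (1 + 0.36) / (0.127 + 0.1124 + 0.36) ≈ 2.2689, so M₁ = 2.2689 × 78.8 ≈ 178.7893 billion.
After the change m₂ = (1 + 0.36) / (0.127 + 0.05 + 0.36) ≈ 2.5326, so M₂ = 2.5326 × 78.8 ≈ 199.5689 billion.
ΔM = M₂ − M₁ = 199.5689 − 178.7893 = 20.7796 billion.

$20.8 billion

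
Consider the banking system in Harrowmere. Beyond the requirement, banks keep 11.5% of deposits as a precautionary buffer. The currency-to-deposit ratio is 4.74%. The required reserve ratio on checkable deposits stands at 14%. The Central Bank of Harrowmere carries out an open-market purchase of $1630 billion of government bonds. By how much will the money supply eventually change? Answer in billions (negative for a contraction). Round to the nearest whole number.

The money multiplier is m = (1 + c) / (rr + e + c) = (1 + 0.0474) / (0.14 + 0.115 + 0.0474) ≈ 3.46362.
The purchase adds 1630 billion of base, so ΔM = m × ΔMB = 3.46362 × (+1630) = 5645.7006 billion.

$5646 billion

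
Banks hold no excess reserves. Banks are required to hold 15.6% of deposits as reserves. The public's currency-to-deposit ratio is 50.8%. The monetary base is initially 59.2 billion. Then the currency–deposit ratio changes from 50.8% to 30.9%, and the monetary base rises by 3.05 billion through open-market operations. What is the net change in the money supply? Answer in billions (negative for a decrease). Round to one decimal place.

40.8 billion

Before: m₁ = (1 + 0.508) / (0.156 + 0.508) ≈ 2.2711, MB₁ = 59.2, so M₁ = 2.2711 × 59.2 ≈ 134.4491 billion.
After: m₂ = (1 + 0.309) / (0.156 + 0.309) ≈ 2.8151, MB₂ = 59.2 + 3.05 = 62.25, so M₂ = 2.8151 × 62.25 ≈ 175.24 billion.
ΔM = M₂ − M₁ = 175.24 − 134.4491 = 40.7909 billion.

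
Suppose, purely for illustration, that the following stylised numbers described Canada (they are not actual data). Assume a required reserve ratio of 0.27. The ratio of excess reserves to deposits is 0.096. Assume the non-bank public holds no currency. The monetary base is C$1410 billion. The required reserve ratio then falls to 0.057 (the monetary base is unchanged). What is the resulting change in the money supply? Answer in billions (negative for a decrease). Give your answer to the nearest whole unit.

C$5363 billion

Initially m₁ = 1 / (0.27 + 0.096) ≈ 2.73224, so M₁ = 2.73224 × 1410 = 3852.4584 billion.
After the change m₂ = 1 / (0.057 + 0.096) ≈ 6.53595, so M₂ = 6.53595 × 1410 = 9215.6895 billion.
ΔM = M₂ − M₁ = 9215.6895 − 3852.4584 = 5363.2311 billion.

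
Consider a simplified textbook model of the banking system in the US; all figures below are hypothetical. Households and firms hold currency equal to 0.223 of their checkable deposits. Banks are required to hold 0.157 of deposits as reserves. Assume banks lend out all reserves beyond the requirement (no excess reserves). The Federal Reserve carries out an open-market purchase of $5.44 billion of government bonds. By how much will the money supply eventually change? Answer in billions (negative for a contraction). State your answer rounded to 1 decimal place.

$17.5 billion

The money multiplier is m = (1 + c) / (rr + c) = (1 + 0.223) / (0.157 + 0.223) ≈ 3.2184.
The purchase adds 5.44 billion of base, so ΔM = m × ΔMB = 3.2184 × (+5.44) ≈ 17.5081 billion.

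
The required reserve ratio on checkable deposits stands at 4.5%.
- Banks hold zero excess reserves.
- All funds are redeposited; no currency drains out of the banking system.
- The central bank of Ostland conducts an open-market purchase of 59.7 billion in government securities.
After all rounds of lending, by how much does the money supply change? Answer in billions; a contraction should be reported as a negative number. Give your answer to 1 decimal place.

1326.7 billion

The simple money multiplier is m = 1/rr = 1/0.045 ≈ 22.2222.
An open-market purchase increases the monetary base by 59.7 billion, so ΔM = m × ΔMB = 22.2222 × 59.7 ≈ 1326.6653 billion.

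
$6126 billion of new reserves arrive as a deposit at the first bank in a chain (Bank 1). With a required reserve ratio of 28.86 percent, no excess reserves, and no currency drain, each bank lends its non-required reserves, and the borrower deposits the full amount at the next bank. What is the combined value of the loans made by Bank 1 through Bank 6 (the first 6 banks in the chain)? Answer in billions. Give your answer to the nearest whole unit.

$13143 billion

Bank i lends (1 − rr)^i of the original deposit: Bank 1 lends 6126·0.7114 = 4358.0364, Bank 2 lends 6126·0.7114² ≈ 3100.3071, and so on.
Summing a geometric series: total = 6126·[0.7114·(1 − 0.7114^6) / (1 − 0.7114)] ≈ 13143.2198 billion.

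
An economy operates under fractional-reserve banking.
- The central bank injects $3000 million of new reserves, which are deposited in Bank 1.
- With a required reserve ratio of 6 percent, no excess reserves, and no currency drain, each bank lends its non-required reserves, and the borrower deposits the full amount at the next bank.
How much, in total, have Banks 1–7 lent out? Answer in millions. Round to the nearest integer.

$16522 million

Bank i lends (1 − rr)^i of the original deposit: Bank 1 lends 3000·0.9400 = 2820.0000, Bank 2 lends 3000·0.9400² = 2650.8000, and so on.
Summing a geometric series: total = 3000·[0.9400·(1 − 0.9400^7) / (1 − 0.9400)] ≈ 16521.5531 million.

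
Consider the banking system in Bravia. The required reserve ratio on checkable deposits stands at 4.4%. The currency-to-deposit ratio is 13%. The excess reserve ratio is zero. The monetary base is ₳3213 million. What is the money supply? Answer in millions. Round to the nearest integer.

The money multiplier is m = (1 + c) / (rr + c) = (1 + 0.13) / (0.044 + 0.13) ≈ 6.49425.
So M = m × MB = 6.49425 × 3213 ≈ 20866.0252 million.

₳20866 million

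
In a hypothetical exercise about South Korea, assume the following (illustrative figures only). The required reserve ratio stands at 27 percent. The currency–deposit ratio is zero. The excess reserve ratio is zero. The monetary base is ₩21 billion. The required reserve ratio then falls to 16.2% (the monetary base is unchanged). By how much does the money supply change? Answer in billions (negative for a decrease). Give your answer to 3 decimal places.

₩51.852 billion

Initially m₁ = 1 / (0.27) ≈ 3.703704, so M₁ = 3.703704 × 21 ≈ 77.7778 billion.
After the change m₂ = 1 / (0.162) ≈ 6.172840, so M₂ = 6.172840 × 21 ≈ 129.6296 billion.
ΔM = M₂ − M₁ = 129.6296 − 77.7778 = 51.8518 billion.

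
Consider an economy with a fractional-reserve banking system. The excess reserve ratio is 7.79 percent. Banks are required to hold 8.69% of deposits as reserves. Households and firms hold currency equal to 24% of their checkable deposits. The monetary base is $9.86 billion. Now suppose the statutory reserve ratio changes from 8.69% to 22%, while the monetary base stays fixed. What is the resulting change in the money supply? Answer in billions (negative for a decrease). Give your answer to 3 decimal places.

Initially m₁ = (1 + 0.24) / (0.0869 + 0.0779 + 0.24) ≈ 3.06324, so M₁ = 3.06324 × 9.86 ≈ 30.2035 billion.
After the change m₂ = (1 + 0.24) / (0.22 + 0.0779 + 0.24) ≈ 2.30526, so M₂ = 2.30526 × 9.86 ≈ 22.7299 billion.
ΔM = M₂ − M₁ = 22.7299 − 30.2035 = -7.4736 billion.

-7.474 billion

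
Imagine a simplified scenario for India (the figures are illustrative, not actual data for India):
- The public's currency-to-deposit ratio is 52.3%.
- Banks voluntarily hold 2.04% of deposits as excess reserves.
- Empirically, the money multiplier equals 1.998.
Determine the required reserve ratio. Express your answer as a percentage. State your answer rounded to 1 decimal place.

Using m = 1.998. Since m = (1 + c)/(c + rr + e), the denominator satisfies c + rr + e = (1 + c)/m = (1 + 0.523) / 1.998 ≈ 0.762262.
With c = 0.523 and e = 0.0204, the required reserve ratio is 0.762262 − 0.523 − 0.0204 = 0.218862.

21.9%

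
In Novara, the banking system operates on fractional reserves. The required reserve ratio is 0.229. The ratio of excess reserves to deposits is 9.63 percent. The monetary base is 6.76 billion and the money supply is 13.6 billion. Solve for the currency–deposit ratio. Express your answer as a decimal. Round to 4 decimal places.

0.3415

Using m = M/MB = 13.6/6.76 ≈ 2.011834. From m = (1 + c)/(c + rr + e), rearranging gives 1 + c = m·(c + rr + e), so c·(1 − m) = m·(rr + e) − 1.
Hence c = [m·(rr + e) − 1]/(1 − m) = [2.011834 × (0.229 + 0.0963) − 1] / (1 − 2.011834) ≈ 0.341509.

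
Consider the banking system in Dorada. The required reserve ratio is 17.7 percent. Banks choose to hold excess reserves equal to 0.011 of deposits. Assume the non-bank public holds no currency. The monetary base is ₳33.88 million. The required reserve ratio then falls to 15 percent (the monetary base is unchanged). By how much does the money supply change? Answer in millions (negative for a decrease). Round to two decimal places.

Initially m₁ = 1 / (0.177 + 0.011) ≈ 5.31915, so M₁ = 5.31915 × 33.88 ≈ 180.2128 million.
After the change m₂ = 1 / (0.15 + 0.011) ≈ 6.21118, so M₂ = 6.21118 × 33.88 ≈ 210.4348 million.
ΔM = M₂ − M₁ = 210.4348 − 180.2128 = 30.222 million.

₳30.22 million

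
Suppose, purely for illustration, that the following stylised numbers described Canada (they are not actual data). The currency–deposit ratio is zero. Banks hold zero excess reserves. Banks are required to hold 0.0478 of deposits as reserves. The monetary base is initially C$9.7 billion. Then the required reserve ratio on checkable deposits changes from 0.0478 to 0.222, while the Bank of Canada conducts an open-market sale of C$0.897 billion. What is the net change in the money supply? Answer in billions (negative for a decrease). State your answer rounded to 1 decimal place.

Before: m₁ = 1 / (0.0478) ≈ 20.9205, MB₁ = 9.7, so M₁ = 20.9205 × 9.7 ≈ 202.9288 billion.
After: m₂ = 1 / (0.222) ≈ 4.5045, MB₂ = 9.7 − 0.897 = 8.803, so M₂ = 4.5045 × 8.803 ≈ 39.6531 billion.
ΔM = M₂ − M₁ = 39.6531 − 202.9288 = -163.2757 billion.

-163.3 billion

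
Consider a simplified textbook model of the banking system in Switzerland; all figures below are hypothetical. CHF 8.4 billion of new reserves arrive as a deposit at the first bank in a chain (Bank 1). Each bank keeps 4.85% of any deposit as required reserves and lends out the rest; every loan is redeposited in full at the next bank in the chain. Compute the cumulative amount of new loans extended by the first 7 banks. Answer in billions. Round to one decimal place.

CHF 48.4 billion

Bank i lends (1 − rr)^i of the original deposit: Bank 1 lends 8.4·0.9515 = 7.9926, Bank 2 lends 8.4·0.9515² ≈ 7.6050, and so on.
Summing a geometric series: total = 8.4·[0.9515·(1 − 0.9515^7) / (1 − 0.9515)] ≈ 48.4348 billion.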